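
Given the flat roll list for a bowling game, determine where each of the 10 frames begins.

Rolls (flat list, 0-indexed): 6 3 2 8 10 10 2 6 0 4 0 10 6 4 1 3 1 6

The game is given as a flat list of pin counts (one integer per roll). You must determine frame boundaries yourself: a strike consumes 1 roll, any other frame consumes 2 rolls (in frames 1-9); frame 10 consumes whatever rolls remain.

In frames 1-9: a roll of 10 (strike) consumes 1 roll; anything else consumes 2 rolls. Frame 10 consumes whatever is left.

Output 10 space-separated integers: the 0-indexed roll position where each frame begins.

Frame 1 starts at roll index 0: rolls=6,3 (sum=9), consumes 2 rolls
Frame 2 starts at roll index 2: rolls=2,8 (sum=10), consumes 2 rolls
Frame 3 starts at roll index 4: roll=10 (strike), consumes 1 roll
Frame 4 starts at roll index 5: roll=10 (strike), consumes 1 roll
Frame 5 starts at roll index 6: rolls=2,6 (sum=8), consumes 2 rolls
Frame 6 starts at roll index 8: rolls=0,4 (sum=4), consumes 2 rolls
Frame 7 starts at roll index 10: rolls=0,10 (sum=10), consumes 2 rolls
Frame 8 starts at roll index 12: rolls=6,4 (sum=10), consumes 2 rolls
Frame 9 starts at roll index 14: rolls=1,3 (sum=4), consumes 2 rolls
Frame 10 starts at roll index 16: 2 remaining rolls

Answer: 0 2 4 5 6 8 10 12 14 16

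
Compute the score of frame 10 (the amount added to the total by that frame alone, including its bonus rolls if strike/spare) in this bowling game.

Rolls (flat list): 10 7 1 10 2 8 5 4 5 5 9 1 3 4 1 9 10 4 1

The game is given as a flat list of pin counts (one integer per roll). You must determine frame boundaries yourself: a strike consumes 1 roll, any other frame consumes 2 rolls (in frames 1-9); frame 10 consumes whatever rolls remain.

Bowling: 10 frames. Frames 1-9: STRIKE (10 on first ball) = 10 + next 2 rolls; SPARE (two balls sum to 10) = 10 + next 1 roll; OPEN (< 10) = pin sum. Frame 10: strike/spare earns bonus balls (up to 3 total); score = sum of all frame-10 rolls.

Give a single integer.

Answer: 15

Derivation:
Frame 1: STRIKE. 10 + next two rolls (7+1) = 18. Cumulative: 18
Frame 2: OPEN (7+1=8). Cumulative: 26
Frame 3: STRIKE. 10 + next two rolls (2+8) = 20. Cumulative: 46
Frame 4: SPARE (2+8=10). 10 + next roll (5) = 15. Cumulative: 61
Frame 5: OPEN (5+4=9). Cumulative: 70
Frame 6: SPARE (5+5=10). 10 + next roll (9) = 19. Cumulative: 89
Frame 7: SPARE (9+1=10). 10 + next roll (3) = 13. Cumulative: 102
Frame 8: OPEN (3+4=7). Cumulative: 109
Frame 9: SPARE (1+9=10). 10 + next roll (10) = 20. Cumulative: 129
Frame 10: STRIKE. Sum of all frame-10 rolls (10+4+1) = 15. Cumulative: 144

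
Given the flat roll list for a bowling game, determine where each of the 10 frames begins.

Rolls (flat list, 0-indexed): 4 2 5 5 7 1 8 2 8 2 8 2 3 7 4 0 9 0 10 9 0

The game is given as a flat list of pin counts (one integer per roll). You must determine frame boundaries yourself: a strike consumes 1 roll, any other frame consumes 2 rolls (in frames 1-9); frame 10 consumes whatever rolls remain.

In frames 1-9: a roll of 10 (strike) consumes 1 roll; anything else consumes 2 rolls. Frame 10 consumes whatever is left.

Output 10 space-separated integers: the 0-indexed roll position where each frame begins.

Answer: 0 2 4 6 8 10 12 14 16 18

Derivation:
Frame 1 starts at roll index 0: rolls=4,2 (sum=6), consumes 2 rolls
Frame 2 starts at roll index 2: rolls=5,5 (sum=10), consumes 2 rolls
Frame 3 starts at roll index 4: rolls=7,1 (sum=8), consumes 2 rolls
Frame 4 starts at roll index 6: rolls=8,2 (sum=10), consumes 2 rolls
Frame 5 starts at roll index 8: rolls=8,2 (sum=10), consumes 2 rolls
Frame 6 starts at roll index 10: rolls=8,2 (sum=10), consumes 2 rolls
Frame 7 starts at roll index 12: rolls=3,7 (sum=10), consumes 2 rolls
Frame 8 starts at roll index 14: rolls=4,0 (sum=4), consumes 2 rolls
Frame 9 starts at roll index 16: rolls=9,0 (sum=9), consumes 2 rolls
Frame 10 starts at roll index 18: 3 remaining rolls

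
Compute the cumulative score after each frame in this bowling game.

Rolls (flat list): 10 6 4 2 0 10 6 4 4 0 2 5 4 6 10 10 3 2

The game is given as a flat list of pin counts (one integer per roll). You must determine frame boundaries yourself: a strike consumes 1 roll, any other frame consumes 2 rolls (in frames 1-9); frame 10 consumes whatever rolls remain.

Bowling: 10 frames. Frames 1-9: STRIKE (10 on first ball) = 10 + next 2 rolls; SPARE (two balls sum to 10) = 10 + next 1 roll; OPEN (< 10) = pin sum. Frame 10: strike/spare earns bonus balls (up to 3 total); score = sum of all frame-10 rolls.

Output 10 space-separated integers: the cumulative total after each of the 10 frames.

Answer: 20 32 34 54 68 72 79 99 122 137

Derivation:
Frame 1: STRIKE. 10 + next two rolls (6+4) = 20. Cumulative: 20
Frame 2: SPARE (6+4=10). 10 + next roll (2) = 12. Cumulative: 32
Frame 3: OPEN (2+0=2). Cumulative: 34
Frame 4: STRIKE. 10 + next two rolls (6+4) = 20. Cumulative: 54
Frame 5: SPARE (6+4=10). 10 + next roll (4) = 14. Cumulative: 68
Frame 6: OPEN (4+0=4). Cumulative: 72
Frame 7: OPEN (2+5=7). Cumulative: 79
Frame 8: SPARE (4+6=10). 10 + next roll (10) = 20. Cumulative: 99
Frame 9: STRIKE. 10 + next two rolls (10+3) = 23. Cumulative: 122
Frame 10: STRIKE. Sum of all frame-10 rolls (10+3+2) = 15. Cumulative: 137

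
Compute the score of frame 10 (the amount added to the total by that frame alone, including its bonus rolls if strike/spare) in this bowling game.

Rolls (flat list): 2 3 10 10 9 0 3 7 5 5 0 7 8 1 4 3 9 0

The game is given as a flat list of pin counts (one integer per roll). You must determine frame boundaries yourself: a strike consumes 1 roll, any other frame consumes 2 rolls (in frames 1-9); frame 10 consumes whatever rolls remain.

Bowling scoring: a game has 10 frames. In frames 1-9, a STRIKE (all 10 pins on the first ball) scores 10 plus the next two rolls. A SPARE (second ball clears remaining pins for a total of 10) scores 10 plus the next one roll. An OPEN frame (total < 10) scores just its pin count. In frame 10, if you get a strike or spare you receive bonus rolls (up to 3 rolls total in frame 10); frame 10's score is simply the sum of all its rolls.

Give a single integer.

Answer: 9

Derivation:
Frame 1: OPEN (2+3=5). Cumulative: 5
Frame 2: STRIKE. 10 + next two rolls (10+9) = 29. Cumulative: 34
Frame 3: STRIKE. 10 + next two rolls (9+0) = 19. Cumulative: 53
Frame 4: OPEN (9+0=9). Cumulative: 62
Frame 5: SPARE (3+7=10). 10 + next roll (5) = 15. Cumulative: 77
Frame 6: SPARE (5+5=10). 10 + next roll (0) = 10. Cumulative: 87
Frame 7: OPEN (0+7=7). Cumulative: 94
Frame 8: OPEN (8+1=9). Cumulative: 103
Frame 9: OPEN (4+3=7). Cumulative: 110
Frame 10: OPEN. Sum of all frame-10 rolls (9+0) = 9. Cumulative: 119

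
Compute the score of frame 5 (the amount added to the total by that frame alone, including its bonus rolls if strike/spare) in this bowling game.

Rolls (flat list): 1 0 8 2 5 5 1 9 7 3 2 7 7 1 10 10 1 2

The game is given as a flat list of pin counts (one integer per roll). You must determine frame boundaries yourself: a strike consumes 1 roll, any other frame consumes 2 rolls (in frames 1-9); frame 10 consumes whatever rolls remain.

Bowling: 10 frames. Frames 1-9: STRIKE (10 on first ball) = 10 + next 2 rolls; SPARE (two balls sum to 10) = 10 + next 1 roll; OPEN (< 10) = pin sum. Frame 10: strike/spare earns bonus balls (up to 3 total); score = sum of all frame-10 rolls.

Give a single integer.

Answer: 12

Derivation:
Frame 1: OPEN (1+0=1). Cumulative: 1
Frame 2: SPARE (8+2=10). 10 + next roll (5) = 15. Cumulative: 16
Frame 3: SPARE (5+5=10). 10 + next roll (1) = 11. Cumulative: 27
Frame 4: SPARE (1+9=10). 10 + next roll (7) = 17. Cumulative: 44
Frame 5: SPARE (7+3=10). 10 + next roll (2) = 12. Cumulative: 56
Frame 6: OPEN (2+7=9). Cumulative: 65
Frame 7: OPEN (7+1=8). Cumulative: 73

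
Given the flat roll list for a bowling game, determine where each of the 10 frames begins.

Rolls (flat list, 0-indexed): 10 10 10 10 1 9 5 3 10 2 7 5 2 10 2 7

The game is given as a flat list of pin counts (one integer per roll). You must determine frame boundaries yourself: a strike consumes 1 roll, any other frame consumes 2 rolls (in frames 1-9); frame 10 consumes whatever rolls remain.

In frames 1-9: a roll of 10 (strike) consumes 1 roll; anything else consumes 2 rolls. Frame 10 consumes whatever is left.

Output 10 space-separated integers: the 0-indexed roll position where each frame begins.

Frame 1 starts at roll index 0: roll=10 (strike), consumes 1 roll
Frame 2 starts at roll index 1: roll=10 (strike), consumes 1 roll
Frame 3 starts at roll index 2: roll=10 (strike), consumes 1 roll
Frame 4 starts at roll index 3: roll=10 (strike), consumes 1 roll
Frame 5 starts at roll index 4: rolls=1,9 (sum=10), consumes 2 rolls
Frame 6 starts at roll index 6: rolls=5,3 (sum=8), consumes 2 rolls
Frame 7 starts at roll index 8: roll=10 (strike), consumes 1 roll
Frame 8 starts at roll index 9: rolls=2,7 (sum=9), consumes 2 rolls
Frame 9 starts at roll index 11: rolls=5,2 (sum=7), consumes 2 rolls
Frame 10 starts at roll index 13: 3 remaining rolls

Answer: 0 1 2 3 4 6 8 9 11 13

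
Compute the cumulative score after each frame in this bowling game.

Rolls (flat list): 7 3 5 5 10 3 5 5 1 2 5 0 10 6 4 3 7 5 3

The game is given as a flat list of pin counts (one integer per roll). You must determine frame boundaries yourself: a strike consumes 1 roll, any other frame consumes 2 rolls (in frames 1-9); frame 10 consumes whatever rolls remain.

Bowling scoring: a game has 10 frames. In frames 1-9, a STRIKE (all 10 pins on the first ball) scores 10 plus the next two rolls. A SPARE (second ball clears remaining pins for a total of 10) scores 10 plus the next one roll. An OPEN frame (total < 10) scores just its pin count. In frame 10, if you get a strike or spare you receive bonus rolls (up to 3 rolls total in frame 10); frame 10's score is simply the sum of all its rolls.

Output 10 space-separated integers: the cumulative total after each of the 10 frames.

Frame 1: SPARE (7+3=10). 10 + next roll (5) = 15. Cumulative: 15
Frame 2: SPARE (5+5=10). 10 + next roll (10) = 20. Cumulative: 35
Frame 3: STRIKE. 10 + next two rolls (3+5) = 18. Cumulative: 53
Frame 4: OPEN (3+5=8). Cumulative: 61
Frame 5: OPEN (5+1=6). Cumulative: 67
Frame 6: OPEN (2+5=7). Cumulative: 74
Frame 7: SPARE (0+10=10). 10 + next roll (6) = 16. Cumulative: 90
Frame 8: SPARE (6+4=10). 10 + next roll (3) = 13. Cumulative: 103
Frame 9: SPARE (3+7=10). 10 + next roll (5) = 15. Cumulative: 118
Frame 10: OPEN. Sum of all frame-10 rolls (5+3) = 8. Cumulative: 126

Answer: 15 35 53 61 67 74 90 103 118 126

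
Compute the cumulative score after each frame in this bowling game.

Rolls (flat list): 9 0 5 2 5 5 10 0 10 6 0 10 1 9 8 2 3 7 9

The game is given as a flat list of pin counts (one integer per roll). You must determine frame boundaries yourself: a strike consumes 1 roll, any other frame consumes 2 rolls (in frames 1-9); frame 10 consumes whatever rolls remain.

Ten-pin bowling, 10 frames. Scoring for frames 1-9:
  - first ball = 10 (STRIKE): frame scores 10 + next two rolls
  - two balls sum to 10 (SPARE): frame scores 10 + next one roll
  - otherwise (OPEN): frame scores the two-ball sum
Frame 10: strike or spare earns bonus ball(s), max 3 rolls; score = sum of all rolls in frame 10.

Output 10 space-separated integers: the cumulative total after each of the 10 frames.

Answer: 9 16 36 56 72 78 98 116 129 148

Derivation:
Frame 1: OPEN (9+0=9). Cumulative: 9
Frame 2: OPEN (5+2=7). Cumulative: 16
Frame 3: SPARE (5+5=10). 10 + next roll (10) = 20. Cumulative: 36
Frame 4: STRIKE. 10 + next two rolls (0+10) = 20. Cumulative: 56
Frame 5: SPARE (0+10=10). 10 + next roll (6) = 16. Cumulative: 72
Frame 6: OPEN (6+0=6). Cumulative: 78
Frame 7: STRIKE. 10 + next two rolls (1+9) = 20. Cumulative: 98
Frame 8: SPARE (1+9=10). 10 + next roll (8) = 18. Cumulative: 116
Frame 9: SPARE (8+2=10). 10 + next roll (3) = 13. Cumulative: 129
Frame 10: SPARE. Sum of all frame-10 rolls (3+7+9) = 19. Cumulative: 148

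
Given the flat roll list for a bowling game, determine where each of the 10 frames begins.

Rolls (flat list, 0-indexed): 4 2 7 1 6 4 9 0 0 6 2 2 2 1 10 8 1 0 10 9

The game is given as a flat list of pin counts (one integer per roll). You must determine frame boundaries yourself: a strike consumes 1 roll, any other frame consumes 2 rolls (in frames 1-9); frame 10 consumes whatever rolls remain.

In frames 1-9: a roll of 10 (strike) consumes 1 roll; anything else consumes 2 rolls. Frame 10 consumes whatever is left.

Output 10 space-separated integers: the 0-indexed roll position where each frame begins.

Frame 1 starts at roll index 0: rolls=4,2 (sum=6), consumes 2 rolls
Frame 2 starts at roll index 2: rolls=7,1 (sum=8), consumes 2 rolls
Frame 3 starts at roll index 4: rolls=6,4 (sum=10), consumes 2 rolls
Frame 4 starts at roll index 6: rolls=9,0 (sum=9), consumes 2 rolls
Frame 5 starts at roll index 8: rolls=0,6 (sum=6), consumes 2 rolls
Frame 6 starts at roll index 10: rolls=2,2 (sum=4), consumes 2 rolls
Frame 7 starts at roll index 12: rolls=2,1 (sum=3), consumes 2 rolls
Frame 8 starts at roll index 14: roll=10 (strike), consumes 1 roll
Frame 9 starts at roll index 15: rolls=8,1 (sum=9), consumes 2 rolls
Frame 10 starts at roll index 17: 3 remaining rolls

Answer: 0 2 4 6 8 10 12 14 15 17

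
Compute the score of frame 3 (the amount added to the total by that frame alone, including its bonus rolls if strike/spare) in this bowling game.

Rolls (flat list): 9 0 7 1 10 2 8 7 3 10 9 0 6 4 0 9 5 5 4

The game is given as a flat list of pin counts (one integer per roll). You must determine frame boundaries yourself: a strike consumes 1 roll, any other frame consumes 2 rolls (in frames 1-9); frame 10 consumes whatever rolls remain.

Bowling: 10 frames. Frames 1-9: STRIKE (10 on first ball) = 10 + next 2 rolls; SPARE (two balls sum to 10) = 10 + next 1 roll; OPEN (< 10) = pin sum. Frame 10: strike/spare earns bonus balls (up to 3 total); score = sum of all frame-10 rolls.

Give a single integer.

Frame 1: OPEN (9+0=9). Cumulative: 9
Frame 2: OPEN (7+1=8). Cumulative: 17
Frame 3: STRIKE. 10 + next two rolls (2+8) = 20. Cumulative: 37
Frame 4: SPARE (2+8=10). 10 + next roll (7) = 17. Cumulative: 54
Frame 5: SPARE (7+3=10). 10 + next roll (10) = 20. Cumulative: 74

Answer: 20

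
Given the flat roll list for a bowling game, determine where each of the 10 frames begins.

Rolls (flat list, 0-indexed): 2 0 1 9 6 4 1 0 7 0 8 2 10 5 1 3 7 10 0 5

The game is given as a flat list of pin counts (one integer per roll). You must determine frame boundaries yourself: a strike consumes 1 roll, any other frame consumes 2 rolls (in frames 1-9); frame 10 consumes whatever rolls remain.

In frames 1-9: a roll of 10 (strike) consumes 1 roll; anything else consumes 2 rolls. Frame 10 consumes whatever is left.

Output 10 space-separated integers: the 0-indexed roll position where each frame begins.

Frame 1 starts at roll index 0: rolls=2,0 (sum=2), consumes 2 rolls
Frame 2 starts at roll index 2: rolls=1,9 (sum=10), consumes 2 rolls
Frame 3 starts at roll index 4: rolls=6,4 (sum=10), consumes 2 rolls
Frame 4 starts at roll index 6: rolls=1,0 (sum=1), consumes 2 rolls
Frame 5 starts at roll index 8: rolls=7,0 (sum=7), consumes 2 rolls
Frame 6 starts at roll index 10: rolls=8,2 (sum=10), consumes 2 rolls
Frame 7 starts at roll index 12: roll=10 (strike), consumes 1 roll
Frame 8 starts at roll index 13: rolls=5,1 (sum=6), consumes 2 rolls
Frame 9 starts at roll index 15: rolls=3,7 (sum=10), consumes 2 rolls
Frame 10 starts at roll index 17: 3 remaining rolls

Answer: 0 2 4 6 8 10 12 13 15 17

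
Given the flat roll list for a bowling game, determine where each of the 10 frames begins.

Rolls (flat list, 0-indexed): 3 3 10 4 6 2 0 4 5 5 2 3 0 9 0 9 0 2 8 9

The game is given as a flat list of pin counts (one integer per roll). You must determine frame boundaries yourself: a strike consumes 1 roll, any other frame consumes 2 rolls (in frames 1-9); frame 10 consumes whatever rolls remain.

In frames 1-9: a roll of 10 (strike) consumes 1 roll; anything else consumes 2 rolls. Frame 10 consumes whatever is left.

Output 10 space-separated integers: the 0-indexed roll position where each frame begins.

Answer: 0 2 3 5 7 9 11 13 15 17

Derivation:
Frame 1 starts at roll index 0: rolls=3,3 (sum=6), consumes 2 rolls
Frame 2 starts at roll index 2: roll=10 (strike), consumes 1 roll
Frame 3 starts at roll index 3: rolls=4,6 (sum=10), consumes 2 rolls
Frame 4 starts at roll index 5: rolls=2,0 (sum=2), consumes 2 rolls
Frame 5 starts at roll index 7: rolls=4,5 (sum=9), consumes 2 rolls
Frame 6 starts at roll index 9: rolls=5,2 (sum=7), consumes 2 rolls
Frame 7 starts at roll index 11: rolls=3,0 (sum=3), consumes 2 rolls
Frame 8 starts at roll index 13: rolls=9,0 (sum=9), consumes 2 rolls
Frame 9 starts at roll index 15: rolls=9,0 (sum=9), consumes 2 rolls
Frame 10 starts at roll index 17: 3 remaining rolls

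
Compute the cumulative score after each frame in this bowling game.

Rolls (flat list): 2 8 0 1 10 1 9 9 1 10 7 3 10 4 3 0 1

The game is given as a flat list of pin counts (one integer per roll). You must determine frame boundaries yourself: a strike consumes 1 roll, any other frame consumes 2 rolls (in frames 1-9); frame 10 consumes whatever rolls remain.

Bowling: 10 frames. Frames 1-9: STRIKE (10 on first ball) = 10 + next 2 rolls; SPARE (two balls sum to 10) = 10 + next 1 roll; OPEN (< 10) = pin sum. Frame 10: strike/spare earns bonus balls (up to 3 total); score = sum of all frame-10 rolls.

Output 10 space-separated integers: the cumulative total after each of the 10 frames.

Answer: 10 11 31 50 70 90 110 127 134 135

Derivation:
Frame 1: SPARE (2+8=10). 10 + next roll (0) = 10. Cumulative: 10
Frame 2: OPEN (0+1=1). Cumulative: 11
Frame 3: STRIKE. 10 + next two rolls (1+9) = 20. Cumulative: 31
Frame 4: SPARE (1+9=10). 10 + next roll (9) = 19. Cumulative: 50
Frame 5: SPARE (9+1=10). 10 + next roll (10) = 20. Cumulative: 70
Frame 6: STRIKE. 10 + next two rolls (7+3) = 20. Cumulative: 90
Frame 7: SPARE (7+3=10). 10 + next roll (10) = 20. Cumulative: 110
Frame 8: STRIKE. 10 + next two rolls (4+3) = 17. Cumulative: 127
Frame 9: OPEN (4+3=7). Cumulative: 134
Frame 10: OPEN. Sum of all frame-10 rolls (0+1) = 1. Cumulative: 135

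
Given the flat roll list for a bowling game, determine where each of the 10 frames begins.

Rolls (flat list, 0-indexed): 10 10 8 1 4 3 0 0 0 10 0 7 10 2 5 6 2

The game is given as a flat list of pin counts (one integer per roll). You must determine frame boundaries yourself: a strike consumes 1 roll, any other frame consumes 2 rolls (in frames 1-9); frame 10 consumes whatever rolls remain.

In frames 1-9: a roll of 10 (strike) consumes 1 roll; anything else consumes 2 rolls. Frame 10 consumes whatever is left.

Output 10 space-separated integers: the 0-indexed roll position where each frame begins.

Frame 1 starts at roll index 0: roll=10 (strike), consumes 1 roll
Frame 2 starts at roll index 1: roll=10 (strike), consumes 1 roll
Frame 3 starts at roll index 2: rolls=8,1 (sum=9), consumes 2 rolls
Frame 4 starts at roll index 4: rolls=4,3 (sum=7), consumes 2 rolls
Frame 5 starts at roll index 6: rolls=0,0 (sum=0), consumes 2 rolls
Frame 6 starts at roll index 8: rolls=0,10 (sum=10), consumes 2 rolls
Frame 7 starts at roll index 10: rolls=0,7 (sum=7), consumes 2 rolls
Frame 8 starts at roll index 12: roll=10 (strike), consumes 1 roll
Frame 9 starts at roll index 13: rolls=2,5 (sum=7), consumes 2 rolls
Frame 10 starts at roll index 15: 2 remaining rolls

Answer: 0 1 2 4 6 8 10 12 13 15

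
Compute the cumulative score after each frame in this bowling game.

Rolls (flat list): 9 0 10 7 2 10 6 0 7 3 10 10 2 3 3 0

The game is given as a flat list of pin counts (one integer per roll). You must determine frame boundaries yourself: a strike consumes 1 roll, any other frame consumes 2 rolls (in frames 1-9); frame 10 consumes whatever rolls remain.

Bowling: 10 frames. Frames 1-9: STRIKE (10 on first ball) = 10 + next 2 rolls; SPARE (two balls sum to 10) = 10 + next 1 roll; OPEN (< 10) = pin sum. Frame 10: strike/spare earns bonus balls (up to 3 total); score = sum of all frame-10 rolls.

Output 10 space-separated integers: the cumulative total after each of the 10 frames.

Frame 1: OPEN (9+0=9). Cumulative: 9
Frame 2: STRIKE. 10 + next two rolls (7+2) = 19. Cumulative: 28
Frame 3: OPEN (7+2=9). Cumulative: 37
Frame 4: STRIKE. 10 + next two rolls (6+0) = 16. Cumulative: 53
Frame 5: OPEN (6+0=6). Cumulative: 59
Frame 6: SPARE (7+3=10). 10 + next roll (10) = 20. Cumulative: 79
Frame 7: STRIKE. 10 + next two rolls (10+2) = 22. Cumulative: 101
Frame 8: STRIKE. 10 + next two rolls (2+3) = 15. Cumulative: 116
Frame 9: OPEN (2+3=5). Cumulative: 121
Frame 10: OPEN. Sum of all frame-10 rolls (3+0) = 3. Cumulative: 124

Answer: 9 28 37 53 59 79 101 116 121 124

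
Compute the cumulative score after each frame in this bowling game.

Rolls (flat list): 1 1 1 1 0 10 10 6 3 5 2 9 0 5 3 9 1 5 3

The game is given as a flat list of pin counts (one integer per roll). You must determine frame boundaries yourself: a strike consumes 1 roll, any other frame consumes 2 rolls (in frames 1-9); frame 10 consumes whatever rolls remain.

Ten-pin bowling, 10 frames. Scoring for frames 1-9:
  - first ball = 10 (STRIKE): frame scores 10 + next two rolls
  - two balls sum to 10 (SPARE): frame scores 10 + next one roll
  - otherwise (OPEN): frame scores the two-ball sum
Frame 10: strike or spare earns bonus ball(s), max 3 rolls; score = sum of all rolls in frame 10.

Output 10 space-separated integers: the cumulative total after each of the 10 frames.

Frame 1: OPEN (1+1=2). Cumulative: 2
Frame 2: OPEN (1+1=2). Cumulative: 4
Frame 3: SPARE (0+10=10). 10 + next roll (10) = 20. Cumulative: 24
Frame 4: STRIKE. 10 + next two rolls (6+3) = 19. Cumulative: 43
Frame 5: OPEN (6+3=9). Cumulative: 52
Frame 6: OPEN (5+2=7). Cumulative: 59
Frame 7: OPEN (9+0=9). Cumulative: 68
Frame 8: OPEN (5+3=8). Cumulative: 76
Frame 9: SPARE (9+1=10). 10 + next roll (5) = 15. Cumulative: 91
Frame 10: OPEN. Sum of all frame-10 rolls (5+3) = 8. Cumulative: 99

Answer: 2 4 24 43 52 59 68 76 91 99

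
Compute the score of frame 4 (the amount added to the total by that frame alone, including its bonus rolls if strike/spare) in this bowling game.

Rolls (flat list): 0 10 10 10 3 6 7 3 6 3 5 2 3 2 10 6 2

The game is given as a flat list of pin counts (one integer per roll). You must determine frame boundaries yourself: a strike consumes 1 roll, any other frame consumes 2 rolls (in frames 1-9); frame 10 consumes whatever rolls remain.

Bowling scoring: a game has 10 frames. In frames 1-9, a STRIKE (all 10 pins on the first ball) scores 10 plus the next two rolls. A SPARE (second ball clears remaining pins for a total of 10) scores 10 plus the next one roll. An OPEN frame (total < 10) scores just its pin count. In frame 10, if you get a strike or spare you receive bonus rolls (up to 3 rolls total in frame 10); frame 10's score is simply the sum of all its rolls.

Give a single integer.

Answer: 9

Derivation:
Frame 1: SPARE (0+10=10). 10 + next roll (10) = 20. Cumulative: 20
Frame 2: STRIKE. 10 + next two rolls (10+3) = 23. Cumulative: 43
Frame 3: STRIKE. 10 + next two rolls (3+6) = 19. Cumulative: 62
Frame 4: OPEN (3+6=9). Cumulative: 71
Frame 5: SPARE (7+3=10). 10 + next roll (6) = 16. Cumulative: 87
Frame 6: OPEN (6+3=9). Cumulative: 96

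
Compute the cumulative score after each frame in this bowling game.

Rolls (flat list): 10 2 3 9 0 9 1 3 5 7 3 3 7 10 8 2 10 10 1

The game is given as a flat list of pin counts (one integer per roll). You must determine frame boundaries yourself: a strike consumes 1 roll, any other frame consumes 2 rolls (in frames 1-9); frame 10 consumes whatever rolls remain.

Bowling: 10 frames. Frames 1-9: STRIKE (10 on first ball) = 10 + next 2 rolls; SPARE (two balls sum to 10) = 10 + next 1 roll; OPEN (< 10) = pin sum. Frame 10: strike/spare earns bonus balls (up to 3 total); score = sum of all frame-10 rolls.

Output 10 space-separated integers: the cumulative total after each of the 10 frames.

Answer: 15 20 29 42 50 63 83 103 123 144

Derivation:
Frame 1: STRIKE. 10 + next two rolls (2+3) = 15. Cumulative: 15
Frame 2: OPEN (2+3=5). Cumulative: 20
Frame 3: OPEN (9+0=9). Cumulative: 29
Frame 4: SPARE (9+1=10). 10 + next roll (3) = 13. Cumulative: 42
Frame 5: OPEN (3+5=8). Cumulative: 50
Frame 6: SPARE (7+3=10). 10 + next roll (3) = 13. Cumulative: 63
Frame 7: SPARE (3+7=10). 10 + next roll (10) = 20. Cumulative: 83
Frame 8: STRIKE. 10 + next two rolls (8+2) = 20. Cumulative: 103
Frame 9: SPARE (8+2=10). 10 + next roll (10) = 20. Cumulative: 123
Frame 10: STRIKE. Sum of all frame-10 rolls (10+10+1) = 21. Cumulative: 144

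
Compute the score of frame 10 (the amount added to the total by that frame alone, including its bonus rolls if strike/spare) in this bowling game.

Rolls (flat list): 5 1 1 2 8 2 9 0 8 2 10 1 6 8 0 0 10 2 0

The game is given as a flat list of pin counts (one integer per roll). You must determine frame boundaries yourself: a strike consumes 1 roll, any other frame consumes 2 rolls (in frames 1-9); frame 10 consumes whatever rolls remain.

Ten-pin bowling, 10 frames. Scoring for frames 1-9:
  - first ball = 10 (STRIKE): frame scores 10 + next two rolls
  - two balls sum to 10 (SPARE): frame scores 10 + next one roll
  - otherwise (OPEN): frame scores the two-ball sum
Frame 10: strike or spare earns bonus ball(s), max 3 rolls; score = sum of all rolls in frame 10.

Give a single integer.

Answer: 2

Derivation:
Frame 1: OPEN (5+1=6). Cumulative: 6
Frame 2: OPEN (1+2=3). Cumulative: 9
Frame 3: SPARE (8+2=10). 10 + next roll (9) = 19. Cumulative: 28
Frame 4: OPEN (9+0=9). Cumulative: 37
Frame 5: SPARE (8+2=10). 10 + next roll (10) = 20. Cumulative: 57
Frame 6: STRIKE. 10 + next two rolls (1+6) = 17. Cumulative: 74
Frame 7: OPEN (1+6=7). Cumulative: 81
Frame 8: OPEN (8+0=8). Cumulative: 89
Frame 9: SPARE (0+10=10). 10 + next roll (2) = 12. Cumulative: 101
Frame 10: OPEN. Sum of all frame-10 rolls (2+0) = 2. Cumulative: 103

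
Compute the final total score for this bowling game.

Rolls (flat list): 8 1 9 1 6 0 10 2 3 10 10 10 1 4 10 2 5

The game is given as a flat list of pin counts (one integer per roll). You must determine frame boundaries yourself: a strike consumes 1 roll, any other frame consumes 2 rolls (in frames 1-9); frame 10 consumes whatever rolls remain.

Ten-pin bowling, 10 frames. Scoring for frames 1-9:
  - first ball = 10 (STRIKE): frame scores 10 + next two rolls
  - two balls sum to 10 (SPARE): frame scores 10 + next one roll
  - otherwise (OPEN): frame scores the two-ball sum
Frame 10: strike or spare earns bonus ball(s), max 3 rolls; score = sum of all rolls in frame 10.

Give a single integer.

Answer: 139

Derivation:
Frame 1: OPEN (8+1=9). Cumulative: 9
Frame 2: SPARE (9+1=10). 10 + next roll (6) = 16. Cumulative: 25
Frame 3: OPEN (6+0=6). Cumulative: 31
Frame 4: STRIKE. 10 + next two rolls (2+3) = 15. Cumulative: 46
Frame 5: OPEN (2+3=5). Cumulative: 51
Frame 6: STRIKE. 10 + next two rolls (10+10) = 30. Cumulative: 81
Frame 7: STRIKE. 10 + next two rolls (10+1) = 21. Cumulative: 102
Frame 8: STRIKE. 10 + next two rolls (1+4) = 15. Cumulative: 117
Frame 9: OPEN (1+4=5). Cumulative: 122
Frame 10: STRIKE. Sum of all frame-10 rolls (10+2+5) = 17. Cumulative: 139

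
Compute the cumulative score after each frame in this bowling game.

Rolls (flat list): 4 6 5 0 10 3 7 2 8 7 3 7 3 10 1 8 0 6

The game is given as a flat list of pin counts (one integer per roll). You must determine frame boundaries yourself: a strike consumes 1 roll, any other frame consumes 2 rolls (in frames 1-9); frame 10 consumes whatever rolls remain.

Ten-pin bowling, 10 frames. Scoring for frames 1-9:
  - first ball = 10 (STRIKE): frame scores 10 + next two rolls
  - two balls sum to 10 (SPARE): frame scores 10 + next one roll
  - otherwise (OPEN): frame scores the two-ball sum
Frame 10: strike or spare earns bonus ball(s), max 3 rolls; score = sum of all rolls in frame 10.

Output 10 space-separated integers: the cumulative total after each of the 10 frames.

Frame 1: SPARE (4+6=10). 10 + next roll (5) = 15. Cumulative: 15
Frame 2: OPEN (5+0=5). Cumulative: 20
Frame 3: STRIKE. 10 + next two rolls (3+7) = 20. Cumulative: 40
Frame 4: SPARE (3+7=10). 10 + next roll (2) = 12. Cumulative: 52
Frame 5: SPARE (2+8=10). 10 + next roll (7) = 17. Cumulative: 69
Frame 6: SPARE (7+3=10). 10 + next roll (7) = 17. Cumulative: 86
Frame 7: SPARE (7+3=10). 10 + next roll (10) = 20. Cumulative: 106
Frame 8: STRIKE. 10 + next two rolls (1+8) = 19. Cumulative: 125
Frame 9: OPEN (1+8=9). Cumulative: 134
Frame 10: OPEN. Sum of all frame-10 rolls (0+6) = 6. Cumulative: 140

Answer: 15 20 40 52 69 86 106 125 134 140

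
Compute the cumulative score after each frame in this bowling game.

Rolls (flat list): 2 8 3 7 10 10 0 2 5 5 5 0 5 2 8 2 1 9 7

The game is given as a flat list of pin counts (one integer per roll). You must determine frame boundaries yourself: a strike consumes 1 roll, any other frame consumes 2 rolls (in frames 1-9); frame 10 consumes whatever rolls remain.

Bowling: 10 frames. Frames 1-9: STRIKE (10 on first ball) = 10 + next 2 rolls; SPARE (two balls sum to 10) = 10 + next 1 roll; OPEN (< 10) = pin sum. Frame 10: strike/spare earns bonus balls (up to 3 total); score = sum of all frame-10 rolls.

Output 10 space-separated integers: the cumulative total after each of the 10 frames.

Frame 1: SPARE (2+8=10). 10 + next roll (3) = 13. Cumulative: 13
Frame 2: SPARE (3+7=10). 10 + next roll (10) = 20. Cumulative: 33
Frame 3: STRIKE. 10 + next two rolls (10+0) = 20. Cumulative: 53
Frame 4: STRIKE. 10 + next two rolls (0+2) = 12. Cumulative: 65
Frame 5: OPEN (0+2=2). Cumulative: 67
Frame 6: SPARE (5+5=10). 10 + next roll (5) = 15. Cumulative: 82
Frame 7: OPEN (5+0=5). Cumulative: 87
Frame 8: OPEN (5+2=7). Cumulative: 94
Frame 9: SPARE (8+2=10). 10 + next roll (1) = 11. Cumulative: 105
Frame 10: SPARE. Sum of all frame-10 rolls (1+9+7) = 17. Cumulative: 122

Answer: 13 33 53 65 67 82 87 94 105 122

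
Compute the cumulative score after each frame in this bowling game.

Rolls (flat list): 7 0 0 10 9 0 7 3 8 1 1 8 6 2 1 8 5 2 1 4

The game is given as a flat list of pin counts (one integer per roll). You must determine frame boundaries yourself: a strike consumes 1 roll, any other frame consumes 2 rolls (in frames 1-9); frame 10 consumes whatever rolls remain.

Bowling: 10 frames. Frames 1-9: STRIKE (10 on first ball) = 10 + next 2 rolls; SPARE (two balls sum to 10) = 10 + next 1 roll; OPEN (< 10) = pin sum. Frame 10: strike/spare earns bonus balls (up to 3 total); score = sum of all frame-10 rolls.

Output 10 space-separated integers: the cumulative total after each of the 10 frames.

Frame 1: OPEN (7+0=7). Cumulative: 7
Frame 2: SPARE (0+10=10). 10 + next roll (9) = 19. Cumulative: 26
Frame 3: OPEN (9+0=9). Cumulative: 35
Frame 4: SPARE (7+3=10). 10 + next roll (8) = 18. Cumulative: 53
Frame 5: OPEN (8+1=9). Cumulative: 62
Frame 6: OPEN (1+8=9). Cumulative: 71
Frame 7: OPEN (6+2=8). Cumulative: 79
Frame 8: OPEN (1+8=9). Cumulative: 88
Frame 9: OPEN (5+2=7). Cumulative: 95
Frame 10: OPEN. Sum of all frame-10 rolls (1+4) = 5. Cumulative: 100

Answer: 7 26 35 53 62 71 79 88 95 100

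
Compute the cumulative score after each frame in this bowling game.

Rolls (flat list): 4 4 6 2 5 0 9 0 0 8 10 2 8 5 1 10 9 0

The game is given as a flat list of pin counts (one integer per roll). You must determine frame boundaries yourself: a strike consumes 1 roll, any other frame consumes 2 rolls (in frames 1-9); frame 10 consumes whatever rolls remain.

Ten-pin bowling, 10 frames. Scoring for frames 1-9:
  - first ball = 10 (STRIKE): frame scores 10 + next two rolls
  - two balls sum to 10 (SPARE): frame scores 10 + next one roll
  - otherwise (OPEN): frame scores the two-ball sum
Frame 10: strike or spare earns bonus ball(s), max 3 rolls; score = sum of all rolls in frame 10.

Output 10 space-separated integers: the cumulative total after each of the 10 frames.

Frame 1: OPEN (4+4=8). Cumulative: 8
Frame 2: OPEN (6+2=8). Cumulative: 16
Frame 3: OPEN (5+0=5). Cumulative: 21
Frame 4: OPEN (9+0=9). Cumulative: 30
Frame 5: OPEN (0+8=8). Cumulative: 38
Frame 6: STRIKE. 10 + next two rolls (2+8) = 20. Cumulative: 58
Frame 7: SPARE (2+8=10). 10 + next roll (5) = 15. Cumulative: 73
Frame 8: OPEN (5+1=6). Cumulative: 79
Frame 9: STRIKE. 10 + next two rolls (9+0) = 19. Cumulative: 98
Frame 10: OPEN. Sum of all frame-10 rolls (9+0) = 9. Cumulative: 107

Answer: 8 16 21 30 38 58 73 79 98 107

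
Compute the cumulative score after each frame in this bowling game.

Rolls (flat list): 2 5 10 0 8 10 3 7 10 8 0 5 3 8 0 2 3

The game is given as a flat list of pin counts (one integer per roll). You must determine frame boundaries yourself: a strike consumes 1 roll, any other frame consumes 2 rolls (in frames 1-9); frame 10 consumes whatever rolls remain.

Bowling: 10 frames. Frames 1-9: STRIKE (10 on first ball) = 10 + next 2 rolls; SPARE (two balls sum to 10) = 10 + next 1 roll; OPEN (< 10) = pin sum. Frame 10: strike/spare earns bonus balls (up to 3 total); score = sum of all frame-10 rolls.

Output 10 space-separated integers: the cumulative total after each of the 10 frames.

Answer: 7 25 33 53 73 91 99 107 115 120

Derivation:
Frame 1: OPEN (2+5=7). Cumulative: 7
Frame 2: STRIKE. 10 + next two rolls (0+8) = 18. Cumulative: 25
Frame 3: OPEN (0+8=8). Cumulative: 33
Frame 4: STRIKE. 10 + next two rolls (3+7) = 20. Cumulative: 53
Frame 5: SPARE (3+7=10). 10 + next roll (10) = 20. Cumulative: 73
Frame 6: STRIKE. 10 + next two rolls (8+0) = 18. Cumulative: 91
Frame 7: OPEN (8+0=8). Cumulative: 99
Frame 8: OPEN (5+3=8). Cumulative: 107
Frame 9: OPEN (8+0=8). Cumulative: 115
Frame 10: OPEN. Sum of all frame-10 rolls (2+3) = 5. Cumulative: 120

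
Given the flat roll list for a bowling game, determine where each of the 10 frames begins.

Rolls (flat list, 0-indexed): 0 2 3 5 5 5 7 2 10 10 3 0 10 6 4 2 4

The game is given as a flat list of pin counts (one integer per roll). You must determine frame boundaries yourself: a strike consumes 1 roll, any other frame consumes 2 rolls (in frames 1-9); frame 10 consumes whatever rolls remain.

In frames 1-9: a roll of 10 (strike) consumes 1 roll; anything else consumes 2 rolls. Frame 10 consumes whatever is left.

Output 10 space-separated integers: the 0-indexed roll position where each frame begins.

Frame 1 starts at roll index 0: rolls=0,2 (sum=2), consumes 2 rolls
Frame 2 starts at roll index 2: rolls=3,5 (sum=8), consumes 2 rolls
Frame 3 starts at roll index 4: rolls=5,5 (sum=10), consumes 2 rolls
Frame 4 starts at roll index 6: rolls=7,2 (sum=9), consumes 2 rolls
Frame 5 starts at roll index 8: roll=10 (strike), consumes 1 roll
Frame 6 starts at roll index 9: roll=10 (strike), consumes 1 roll
Frame 7 starts at roll index 10: rolls=3,0 (sum=3), consumes 2 rolls
Frame 8 starts at roll index 12: roll=10 (strike), consumes 1 roll
Frame 9 starts at roll index 13: rolls=6,4 (sum=10), consumes 2 rolls
Frame 10 starts at roll index 15: 2 remaining rolls

Answer: 0 2 4 6 8 9 10 12 13 15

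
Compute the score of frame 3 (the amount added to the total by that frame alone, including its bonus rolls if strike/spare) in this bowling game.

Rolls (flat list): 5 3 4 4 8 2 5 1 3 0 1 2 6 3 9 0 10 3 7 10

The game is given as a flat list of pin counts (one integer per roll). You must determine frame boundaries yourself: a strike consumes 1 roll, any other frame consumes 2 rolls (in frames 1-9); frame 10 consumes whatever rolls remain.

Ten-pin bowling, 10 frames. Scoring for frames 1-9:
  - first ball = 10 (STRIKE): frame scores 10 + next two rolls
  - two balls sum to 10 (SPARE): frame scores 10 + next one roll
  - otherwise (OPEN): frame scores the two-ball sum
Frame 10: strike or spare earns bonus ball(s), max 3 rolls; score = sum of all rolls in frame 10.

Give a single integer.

Answer: 15

Derivation:
Frame 1: OPEN (5+3=8). Cumulative: 8
Frame 2: OPEN (4+4=8). Cumulative: 16
Frame 3: SPARE (8+2=10). 10 + next roll (5) = 15. Cumulative: 31
Frame 4: OPEN (5+1=6). Cumulative: 37
Frame 5: OPEN (3+0=3). Cumulative: 40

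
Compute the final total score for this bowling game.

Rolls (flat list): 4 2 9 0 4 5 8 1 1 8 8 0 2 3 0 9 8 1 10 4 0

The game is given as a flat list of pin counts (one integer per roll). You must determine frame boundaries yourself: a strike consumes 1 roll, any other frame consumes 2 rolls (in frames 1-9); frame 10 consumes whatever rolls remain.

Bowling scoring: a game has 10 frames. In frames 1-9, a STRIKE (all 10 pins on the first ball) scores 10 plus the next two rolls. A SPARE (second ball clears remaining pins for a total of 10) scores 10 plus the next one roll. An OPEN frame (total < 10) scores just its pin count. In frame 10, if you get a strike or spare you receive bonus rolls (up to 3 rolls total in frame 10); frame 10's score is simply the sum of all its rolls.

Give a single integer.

Frame 1: OPEN (4+2=6). Cumulative: 6
Frame 2: OPEN (9+0=9). Cumulative: 15
Frame 3: OPEN (4+5=9). Cumulative: 24
Frame 4: OPEN (8+1=9). Cumulative: 33
Frame 5: OPEN (1+8=9). Cumulative: 42
Frame 6: OPEN (8+0=8). Cumulative: 50
Frame 7: OPEN (2+3=5). Cumulative: 55
Frame 8: OPEN (0+9=9). Cumulative: 64
Frame 9: OPEN (8+1=9). Cumulative: 73
Frame 10: STRIKE. Sum of all frame-10 rolls (10+4+0) = 14. Cumulative: 87

Answer: 87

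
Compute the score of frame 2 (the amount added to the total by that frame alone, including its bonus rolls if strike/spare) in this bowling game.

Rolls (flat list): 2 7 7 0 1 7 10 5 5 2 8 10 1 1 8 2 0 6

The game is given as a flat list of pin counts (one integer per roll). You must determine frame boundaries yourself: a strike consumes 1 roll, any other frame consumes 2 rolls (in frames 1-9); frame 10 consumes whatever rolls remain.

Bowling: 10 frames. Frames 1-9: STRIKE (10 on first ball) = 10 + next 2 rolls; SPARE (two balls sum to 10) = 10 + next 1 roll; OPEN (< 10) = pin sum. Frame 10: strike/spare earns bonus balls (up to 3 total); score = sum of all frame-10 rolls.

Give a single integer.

Answer: 7

Derivation:
Frame 1: OPEN (2+7=9). Cumulative: 9
Frame 2: OPEN (7+0=7). Cumulative: 16
Frame 3: OPEN (1+7=8). Cumulative: 24
Frame 4: STRIKE. 10 + next two rolls (5+5) = 20. Cumulative: 44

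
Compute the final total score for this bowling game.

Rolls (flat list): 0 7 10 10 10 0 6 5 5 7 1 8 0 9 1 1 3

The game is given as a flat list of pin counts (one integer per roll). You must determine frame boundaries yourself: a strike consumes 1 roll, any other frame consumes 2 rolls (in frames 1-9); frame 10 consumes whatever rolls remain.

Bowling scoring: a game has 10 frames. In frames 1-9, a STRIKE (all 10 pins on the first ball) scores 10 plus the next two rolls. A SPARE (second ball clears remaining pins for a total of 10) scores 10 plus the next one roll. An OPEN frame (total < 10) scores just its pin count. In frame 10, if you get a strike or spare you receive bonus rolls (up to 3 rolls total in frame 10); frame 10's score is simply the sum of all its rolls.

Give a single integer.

Answer: 127

Derivation:
Frame 1: OPEN (0+7=7). Cumulative: 7
Frame 2: STRIKE. 10 + next two rolls (10+10) = 30. Cumulative: 37
Frame 3: STRIKE. 10 + next two rolls (10+0) = 20. Cumulative: 57
Frame 4: STRIKE. 10 + next two rolls (0+6) = 16. Cumulative: 73
Frame 5: OPEN (0+6=6). Cumulative: 79
Frame 6: SPARE (5+5=10). 10 + next roll (7) = 17. Cumulative: 96
Frame 7: OPEN (7+1=8). Cumulative: 104
Frame 8: OPEN (8+0=8). Cumulative: 112
Frame 9: SPARE (9+1=10). 10 + next roll (1) = 11. Cumulative: 123
Frame 10: OPEN. Sum of all frame-10 rolls (1+3) = 4. Cumulative: 127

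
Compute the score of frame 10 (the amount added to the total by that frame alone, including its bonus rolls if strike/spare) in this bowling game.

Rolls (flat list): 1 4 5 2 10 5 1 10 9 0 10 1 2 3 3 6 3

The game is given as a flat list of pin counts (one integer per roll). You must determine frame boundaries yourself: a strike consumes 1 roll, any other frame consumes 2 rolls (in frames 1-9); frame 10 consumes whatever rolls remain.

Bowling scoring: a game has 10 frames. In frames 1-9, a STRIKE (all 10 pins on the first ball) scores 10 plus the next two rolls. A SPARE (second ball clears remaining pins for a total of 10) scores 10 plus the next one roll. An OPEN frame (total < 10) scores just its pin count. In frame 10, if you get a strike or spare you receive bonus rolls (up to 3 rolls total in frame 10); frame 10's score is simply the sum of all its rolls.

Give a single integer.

Frame 1: OPEN (1+4=5). Cumulative: 5
Frame 2: OPEN (5+2=7). Cumulative: 12
Frame 3: STRIKE. 10 + next two rolls (5+1) = 16. Cumulative: 28
Frame 4: OPEN (5+1=6). Cumulative: 34
Frame 5: STRIKE. 10 + next two rolls (9+0) = 19. Cumulative: 53
Frame 6: OPEN (9+0=9). Cumulative: 62
Frame 7: STRIKE. 10 + next two rolls (1+2) = 13. Cumulative: 75
Frame 8: OPEN (1+2=3). Cumulative: 78
Frame 9: OPEN (3+3=6). Cumulative: 84
Frame 10: OPEN. Sum of all frame-10 rolls (6+3) = 9. Cumulative: 93

Answer: 9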